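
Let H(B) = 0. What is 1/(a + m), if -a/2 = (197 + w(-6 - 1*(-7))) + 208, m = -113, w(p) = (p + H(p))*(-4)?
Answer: -1/915 ≈ -0.0010929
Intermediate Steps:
w(p) = -4*p (w(p) = (p + 0)*(-4) = p*(-4) = -4*p)
a = -802 (a = -2*((197 - 4*(-6 - 1*(-7))) + 208) = -2*((197 - 4*(-6 + 7)) + 208) = -2*((197 - 4*1) + 208) = -2*((197 - 4) + 208) = -2*(193 + 208) = -2*401 = -802)
1/(a + m) = 1/(-802 - 113) = 1/(-915) = -1/915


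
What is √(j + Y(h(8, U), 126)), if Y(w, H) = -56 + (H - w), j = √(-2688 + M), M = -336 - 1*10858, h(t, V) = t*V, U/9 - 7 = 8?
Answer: √(-1010 + I*√13882) ≈ 1.8505 + 31.834*I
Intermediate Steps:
U = 135 (U = 63 + 9*8 = 63 + 72 = 135)
h(t, V) = V*t
M = -11194 (M = -336 - 10858 = -11194)
j = I*√13882 (j = √(-2688 - 11194) = √(-13882) = I*√13882 ≈ 117.82*I)
Y(w, H) = -56 + H - w
√(j + Y(h(8, U), 126)) = √(I*√13882 + (-56 + 126 - 135*8)) = √(I*√13882 + (-56 + 126 - 1*1080)) = √(I*√13882 + (-56 + 126 - 1080)) = √(I*√13882 - 1010) = √(-1010 + I*√13882)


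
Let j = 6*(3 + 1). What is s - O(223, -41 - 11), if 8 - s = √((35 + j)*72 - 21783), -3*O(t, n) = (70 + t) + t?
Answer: 180 - I*√17535 ≈ 180.0 - 132.42*I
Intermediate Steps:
j = 24 (j = 6*4 = 24)
O(t, n) = -70/3 - 2*t/3 (O(t, n) = -((70 + t) + t)/3 = -(70 + 2*t)/3 = -70/3 - 2*t/3)
s = 8 - I*√17535 (s = 8 - √((35 + 24)*72 - 21783) = 8 - √(59*72 - 21783) = 8 - √(4248 - 21783) = 8 - √(-17535) = 8 - I*√17535 ≈ 8.0 - 132.42*I)
s - O(223, -41 - 11) = (8 - I*√17535) - (-70/3 - ⅔*223) = (8 - I*√17535) - (-70/3 - 446/3) = (8 - I*√17535) - 1*(-172) = (8 - I*√17535) + 172 = 180 - I*√17535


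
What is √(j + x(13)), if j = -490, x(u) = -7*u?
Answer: I*√581 ≈ 24.104*I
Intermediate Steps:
√(j + x(13)) = √(-490 - 7*13) = √(-490 - 91) = √(-581) = I*√581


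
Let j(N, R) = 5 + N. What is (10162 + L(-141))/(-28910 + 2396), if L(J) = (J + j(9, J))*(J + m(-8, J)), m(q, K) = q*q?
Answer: -6647/8838 ≈ -0.75209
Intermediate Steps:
m(q, K) = q²
L(J) = (14 + J)*(64 + J) (L(J) = (J + (5 + 9))*(J + (-8)²) = (J + 14)*(J + 64) = (14 + J)*(64 + J))
(10162 + L(-141))/(-28910 + 2396) = (10162 + (896 + (-141)² + 78*(-141)))/(-28910 + 2396) = (10162 + (896 + 19881 - 10998))/(-26514) = (10162 + 9779)*(-1/26514) = 19941*(-1/26514) = -6647/8838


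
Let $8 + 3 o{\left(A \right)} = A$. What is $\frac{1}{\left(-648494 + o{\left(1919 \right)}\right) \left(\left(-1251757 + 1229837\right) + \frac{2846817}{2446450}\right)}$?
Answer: $\frac{2446450}{34740254357366831} \approx 7.0421 \cdot 10^{-11}$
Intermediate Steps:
$o{\left(A \right)} = - \frac{8}{3} + \frac{A}{3}$
$\frac{1}{\left(-648494 + o{\left(1919 \right)}\right) \left(\left(-1251757 + 1229837\right) + \frac{2846817}{2446450}\right)} = \frac{1}{\left(-648494 + \left(- \frac{8}{3} + \frac{1}{3} \cdot 1919\right)\right) \left(\left(-1251757 + 1229837\right) + \frac{2846817}{2446450}\right)} = \frac{1}{\left(-648494 + \left(- \frac{8}{3} + \frac{1919}{3}\right)\right) \left(-21920 + 2846817 \cdot \frac{1}{2446450}\right)} = \frac{1}{\left(-648494 + 637\right) \left(-21920 + \frac{2846817}{2446450}\right)} = \frac{1}{\left(-647857\right) \left(- \frac{53623337183}{2446450}\right)} = \frac{1}{\frac{34740254357366831}{2446450}} = \frac{2446450}{34740254357366831}$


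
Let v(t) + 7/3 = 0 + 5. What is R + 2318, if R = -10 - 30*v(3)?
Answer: 2228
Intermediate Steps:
v(t) = 8/3 (v(t) = -7/3 + (0 + 5) = -7/3 + 5 = 8/3)
R = -90 (R = -10 - 30*8/3 = -10 - 80 = -90)
R + 2318 = -90 + 2318 = 2228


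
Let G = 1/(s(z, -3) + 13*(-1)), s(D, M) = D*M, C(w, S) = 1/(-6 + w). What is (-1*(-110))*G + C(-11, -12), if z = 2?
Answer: -1889/323 ≈ -5.8483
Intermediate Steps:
G = -1/19 (G = 1/(2*(-3) + 13*(-1)) = 1/(-6 - 13) = 1/(-19) = -1/19 ≈ -0.052632)
(-1*(-110))*G + C(-11, -12) = -1*(-110)*(-1/19) + 1/(-6 - 11) = 110*(-1/19) + 1/(-17) = -110/19 - 1/17 = -1889/323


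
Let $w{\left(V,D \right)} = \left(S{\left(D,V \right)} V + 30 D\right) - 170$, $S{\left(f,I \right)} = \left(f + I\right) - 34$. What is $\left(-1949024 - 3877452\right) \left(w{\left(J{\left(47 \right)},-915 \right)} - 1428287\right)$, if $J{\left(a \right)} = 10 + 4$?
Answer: $8559075764572$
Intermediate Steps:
$J{\left(a \right)} = 14$
$S{\left(f,I \right)} = -34 + I + f$ ($S{\left(f,I \right)} = \left(I + f\right) - 34 = -34 + I + f$)
$w{\left(V,D \right)} = -170 + 30 D + V \left(-34 + D + V\right)$ ($w{\left(V,D \right)} = \left(\left(-34 + V + D\right) V + 30 D\right) - 170 = \left(\left(-34 + D + V\right) V + 30 D\right) - 170 = \left(V \left(-34 + D + V\right) + 30 D\right) - 170 = \left(30 D + V \left(-34 + D + V\right)\right) - 170 = -170 + 30 D + V \left(-34 + D + V\right)$)
$\left(-1949024 - 3877452\right) \left(w{\left(J{\left(47 \right)},-915 \right)} - 1428287\right) = \left(-1949024 - 3877452\right) \left(\left(-170 + 30 \left(-915\right) + 14 \left(-34 - 915 + 14\right)\right) - 1428287\right) = - 5826476 \left(\left(-170 - 27450 + 14 \left(-935\right)\right) - 1428287\right) = - 5826476 \left(\left(-170 - 27450 - 13090\right) - 1428287\right) = - 5826476 \left(-40710 - 1428287\right) = \left(-5826476\right) \left(-1468997\right) = 8559075764572$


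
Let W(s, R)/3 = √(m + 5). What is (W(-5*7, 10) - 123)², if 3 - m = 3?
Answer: 15174 - 738*√5 ≈ 13524.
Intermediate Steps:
m = 0 (m = 3 - 1*3 = 3 - 3 = 0)
W(s, R) = 3*√5 (W(s, R) = 3*√(0 + 5) = 3*√5)
(W(-5*7, 10) - 123)² = (3*√5 - 123)² = (-123 + 3*√5)²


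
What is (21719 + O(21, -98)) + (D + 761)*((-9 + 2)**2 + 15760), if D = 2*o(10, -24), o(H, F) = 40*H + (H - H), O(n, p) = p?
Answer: 24699470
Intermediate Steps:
o(H, F) = 40*H (o(H, F) = 40*H + 0 = 40*H)
D = 800 (D = 2*(40*10) = 2*400 = 800)
(21719 + O(21, -98)) + (D + 761)*((-9 + 2)**2 + 15760) = (21719 - 98) + (800 + 761)*((-9 + 2)**2 + 15760) = 21621 + 1561*((-7)**2 + 15760) = 21621 + 1561*(49 + 15760) = 21621 + 1561*15809 = 21621 + 24677849 = 24699470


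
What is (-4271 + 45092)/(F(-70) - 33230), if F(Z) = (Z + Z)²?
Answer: -40821/13630 ≈ -2.9949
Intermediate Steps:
F(Z) = 4*Z² (F(Z) = (2*Z)² = 4*Z²)
(-4271 + 45092)/(F(-70) - 33230) = (-4271 + 45092)/(4*(-70)² - 33230) = 40821/(4*4900 - 33230) = 40821/(19600 - 33230) = 40821/(-13630) = 40821*(-1/13630) = -40821/13630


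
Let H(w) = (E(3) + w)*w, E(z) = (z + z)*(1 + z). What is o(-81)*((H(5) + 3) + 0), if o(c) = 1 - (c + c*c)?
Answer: -958892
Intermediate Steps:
E(z) = 2*z*(1 + z) (E(z) = (2*z)*(1 + z) = 2*z*(1 + z))
H(w) = w*(24 + w) (H(w) = (2*3*(1 + 3) + w)*w = (2*3*4 + w)*w = (24 + w)*w = w*(24 + w))
o(c) = 1 - c - c**2 (o(c) = 1 - (c + c**2) = 1 + (-c - c**2) = 1 - c - c**2)
o(-81)*((H(5) + 3) + 0) = (1 - 1*(-81) - 1*(-81)**2)*((5*(24 + 5) + 3) + 0) = (1 + 81 - 1*6561)*((5*29 + 3) + 0) = (1 + 81 - 6561)*((145 + 3) + 0) = -6479*(148 + 0) = -6479*148 = -958892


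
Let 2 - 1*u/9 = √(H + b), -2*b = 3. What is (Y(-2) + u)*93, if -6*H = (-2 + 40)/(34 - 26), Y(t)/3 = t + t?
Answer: 558 - 279*I*√330/4 ≈ 558.0 - 1267.1*I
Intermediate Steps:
b = -3/2 (b = -½*3 = -3/2 ≈ -1.5000)
Y(t) = 6*t (Y(t) = 3*(t + t) = 3*(2*t) = 6*t)
H = -19/24 (H = -(-2 + 40)/(6*(34 - 26)) = -19/(3*8) = -⅙*19/4 = -19/24 ≈ -0.79167)
u = 18 - 3*I*√330/4 (u = 18 - 9*√(-19/24 - 3/2) = 18 - 3*I*√330/4 ≈ 18.0 - 13.624*I)
(Y(-2) + u)*93 = (6*(-2) + (18 - 3*I*√330/4))*93 = (-12 + (18 - 3*I*√330/4))*93 = (6 - 3*I*√330/4)*93 = 558 - 279*I*√330/4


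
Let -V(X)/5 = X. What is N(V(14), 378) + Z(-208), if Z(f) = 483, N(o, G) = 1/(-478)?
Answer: 230873/478 ≈ 483.00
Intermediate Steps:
V(X) = -5*X
N(o, G) = -1/478
N(V(14), 378) + Z(-208) = -1/478 + 483 = 230873/478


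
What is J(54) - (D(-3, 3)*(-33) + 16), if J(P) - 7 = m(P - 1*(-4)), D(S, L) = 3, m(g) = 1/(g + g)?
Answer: 10441/116 ≈ 90.009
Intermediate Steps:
m(g) = 1/(2*g)
J(P) = 7 + 1/(2*(4 + P)) (J(P) = 7 + 1/(2*(P - 1*(-4))) = 7 + 1/(2*(P + 4)) = 7 + 1/(2*(4 + P)))
J(54) - (D(-3, 3)*(-33) + 16) = (57 + 14*54)/(2*(4 + 54)) - (3*(-33) + 16) = (1/2)*(57 + 756)/58 - (-99 + 16) = (1/2)*(1/58)*813 - 1*(-83) = 813/116 + 83 = 10441/116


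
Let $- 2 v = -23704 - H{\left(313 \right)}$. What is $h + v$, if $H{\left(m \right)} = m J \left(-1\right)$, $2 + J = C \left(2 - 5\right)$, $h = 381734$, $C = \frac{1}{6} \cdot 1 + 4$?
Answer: $\frac{1583421}{4} \approx 3.9586 \cdot 10^{5}$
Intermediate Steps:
$C = \frac{25}{6}$ ($C = \frac{1}{6} \cdot 1 + 4 = \frac{1}{6} + 4 = \frac{25}{6} \approx 4.1667$)
$J = - \frac{29}{2}$ ($J = -2 + \frac{25 \left(2 - 5\right)}{6} = -2 + \frac{25}{6} \left(-3\right) = -2 - \frac{25}{2} = - \frac{29}{2} \approx -14.5$)
$H{\left(m \right)} = \frac{29 m}{2}$ ($H{\left(m \right)} = m \left(- \frac{29}{2}\right) \left(-1\right) = - \frac{29 m}{2} \left(-1\right) = \frac{29 m}{2}$)
$v = \frac{56485}{4}$ ($v = - \frac{-23704 - \frac{29}{2} \cdot 313}{2} = - \frac{-23704 - \frac{9077}{2}}{2} = \left(- \frac{1}{2}\right) \left(- \frac{56485}{2}\right) = \frac{56485}{4} \approx 14121.0$)
$h + v = 381734 + \frac{56485}{4} = \frac{1583421}{4}$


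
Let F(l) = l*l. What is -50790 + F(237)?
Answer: 5379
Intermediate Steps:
F(l) = l²
-50790 + F(237) = -50790 + 237² = -50790 + 56169 = 5379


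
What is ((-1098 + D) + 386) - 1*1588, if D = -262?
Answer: -2562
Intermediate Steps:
((-1098 + D) + 386) - 1*1588 = ((-1098 - 262) + 386) - 1*1588 = (-1360 + 386) - 1588 = -974 - 1588 = -2562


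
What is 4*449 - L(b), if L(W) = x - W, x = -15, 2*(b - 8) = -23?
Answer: 3615/2 ≈ 1807.5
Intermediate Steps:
b = -7/2 (b = 8 + (½)*(-23) = 8 - 23/2 = -7/2 ≈ -3.5000)
L(W) = -15 - W
4*449 - L(b) = 4*449 - (-15 - 1*(-7/2)) = 1796 - (-15 + 7/2) = 1796 - 1*(-23/2) = 1796 + 23/2 = 3615/2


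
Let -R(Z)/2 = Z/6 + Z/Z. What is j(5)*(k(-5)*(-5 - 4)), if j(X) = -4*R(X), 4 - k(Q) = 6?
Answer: 264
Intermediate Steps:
k(Q) = -2 (k(Q) = 4 - 1*6 = 4 - 6 = -2)
R(Z) = -2 - Z/3 (R(Z) = -2*(Z/6 + Z/Z) = -2*(Z*(⅙) + 1) = -2*(Z/6 + 1) = -2*(1 + Z/6) = -2 - Z/3)
j(X) = 8 + 4*X/3 (j(X) = -4*(-2 - X/3) = 8 + 4*X/3)
j(5)*(k(-5)*(-5 - 4)) = (8 + (4/3)*5)*(-2*(-5 - 4)) = (8 + 20/3)*(-2*(-9)) = (44/3)*18 = 264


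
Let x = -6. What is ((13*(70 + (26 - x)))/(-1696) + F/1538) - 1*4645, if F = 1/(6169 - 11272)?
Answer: -15459896154385/3327727536 ≈ -4645.8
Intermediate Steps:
F = -1/5103 (F = 1/(-5103) = -1/5103 ≈ -0.00019596)
((13*(70 + (26 - x)))/(-1696) + F/1538) - 1*4645 = ((13*(70 + (26 - 1*(-6))))/(-1696) - 1/5103/1538) - 1*4645 = ((13*(70 + (26 + 6)))*(-1/1696) - 1/5103*1/1538) - 4645 = ((13*(70 + 32))*(-1/1696) - 1/7848414) - 4645 = ((13*102)*(-1/1696) - 1/7848414) - 4645 = (1326*(-1/1696) - 1/7848414) - 4645 = (-663/848 - 1/7848414) - 4645 = -2601749665/3327727536 - 4645 = -15459896154385/3327727536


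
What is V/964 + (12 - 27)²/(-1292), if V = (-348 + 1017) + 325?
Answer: 266837/311372 ≈ 0.85697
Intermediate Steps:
V = 994 (V = 669 + 325 = 994)
V/964 + (12 - 27)²/(-1292) = 994/964 + (12 - 27)²/(-1292) = 994*(1/964) + (-15)²*(-1/1292) = 497/482 + 225*(-1/1292) = 497/482 - 225/1292 = 266837/311372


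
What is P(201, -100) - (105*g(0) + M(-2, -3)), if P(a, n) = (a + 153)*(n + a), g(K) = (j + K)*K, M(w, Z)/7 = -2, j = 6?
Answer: 35768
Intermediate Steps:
M(w, Z) = -14 (M(w, Z) = 7*(-2) = -14)
g(K) = K*(6 + K) (g(K) = (6 + K)*K = K*(6 + K))
P(a, n) = (153 + a)*(a + n)
P(201, -100) - (105*g(0) + M(-2, -3)) = (201² + 153*201 + 153*(-100) + 201*(-100)) - (105*(0*(6 + 0)) - 14) = (40401 + 30753 - 15300 - 20100) - (105*(0*6) - 14) = 35754 - (105*0 - 14) = 35754 - (0 - 14) = 35754 - 1*(-14) = 35754 + 14 = 35768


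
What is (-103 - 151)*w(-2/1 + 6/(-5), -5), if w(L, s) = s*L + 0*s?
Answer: -4064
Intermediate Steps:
w(L, s) = L*s (w(L, s) = L*s + 0 = L*s)
(-103 - 151)*w(-2/1 + 6/(-5), -5) = (-103 - 151)*((-2/1 + 6/(-5))*(-5)) = -254*(-2*1 + 6*(-⅕))*(-5) = -254*(-2 - 6/5)*(-5) = -(-4064)*(-5)/5 = -254*16 = -4064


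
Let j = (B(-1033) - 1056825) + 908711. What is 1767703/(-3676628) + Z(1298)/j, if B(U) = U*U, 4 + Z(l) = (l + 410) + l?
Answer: -1613437627169/3378729216300 ≈ -0.47753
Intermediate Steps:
Z(l) = 406 + 2*l (Z(l) = -4 + ((l + 410) + l) = -4 + ((410 + l) + l) = -4 + (410 + 2*l) = 406 + 2*l)
B(U) = U**2
j = 918975 (j = ((-1033)**2 - 1056825) + 908711 = (1067089 - 1056825) + 908711 = 10264 + 908711 = 918975)
1767703/(-3676628) + Z(1298)/j = 1767703/(-3676628) + (406 + 2*1298)/918975 = 1767703*(-1/3676628) + (406 + 2596)*(1/918975) = -1767703/3676628 + 3002*(1/918975) = -1767703/3676628 + 3002/918975 = -1613437627169/3378729216300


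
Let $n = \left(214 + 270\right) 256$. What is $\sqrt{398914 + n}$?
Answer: $\sqrt{522818} \approx 723.06$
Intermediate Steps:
$n = 123904$ ($n = 484 \cdot 256 = 123904$)
$\sqrt{398914 + n} = \sqrt{398914 + 123904} = \sqrt{522818}$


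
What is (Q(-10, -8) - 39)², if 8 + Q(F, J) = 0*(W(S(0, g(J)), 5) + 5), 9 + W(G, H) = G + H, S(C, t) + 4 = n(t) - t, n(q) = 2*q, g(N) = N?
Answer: 2209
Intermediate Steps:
S(C, t) = -4 + t (S(C, t) = -4 + (2*t - t) = -4 + t)
W(G, H) = -9 + G + H (W(G, H) = -9 + (G + H) = -9 + G + H)
Q(F, J) = -8 (Q(F, J) = -8 + 0*((-9 + (-4 + J) + 5) + 5) = -8 + 0*((-8 + J) + 5) = -8 + 0*(-3 + J) = -8 + 0 = -8)
(Q(-10, -8) - 39)² = (-8 - 39)² = (-47)² = 2209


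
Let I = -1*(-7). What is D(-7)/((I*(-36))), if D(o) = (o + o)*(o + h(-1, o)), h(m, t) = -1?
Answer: -4/9 ≈ -0.44444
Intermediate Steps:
I = 7
D(o) = 2*o*(-1 + o) (D(o) = (o + o)*(o - 1) = (2*o)*(-1 + o) = 2*o*(-1 + o))
D(-7)/((I*(-36))) = (2*(-7)*(-1 - 7))/((7*(-36))) = (2*(-7)*(-8))/(-252) = 112*(-1/252) = -4/9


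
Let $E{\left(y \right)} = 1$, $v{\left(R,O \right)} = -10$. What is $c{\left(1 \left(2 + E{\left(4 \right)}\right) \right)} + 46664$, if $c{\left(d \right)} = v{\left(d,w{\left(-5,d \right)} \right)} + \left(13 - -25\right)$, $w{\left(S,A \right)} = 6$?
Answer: $46692$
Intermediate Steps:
$c{\left(d \right)} = 28$ ($c{\left(d \right)} = -10 + \left(13 - -25\right) = -10 + \left(13 + 25\right) = -10 + 38 = 28$)
$c{\left(1 \left(2 + E{\left(4 \right)}\right) \right)} + 46664 = 28 + 46664 = 46692$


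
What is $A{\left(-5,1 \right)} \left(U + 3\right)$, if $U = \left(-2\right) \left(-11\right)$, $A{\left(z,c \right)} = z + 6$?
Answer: $25$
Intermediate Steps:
$A{\left(z,c \right)} = 6 + z$
$U = 22$
$A{\left(-5,1 \right)} \left(U + 3\right) = \left(6 - 5\right) \left(22 + 3\right) = 1 \cdot 25 = 25$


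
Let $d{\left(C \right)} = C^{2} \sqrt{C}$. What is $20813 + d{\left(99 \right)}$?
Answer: $20813 + 29403 \sqrt{11} \approx 1.1833 \cdot 10^{5}$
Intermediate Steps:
$d{\left(C \right)} = C^{\frac{5}{2}}$
$20813 + d{\left(99 \right)} = 20813 + 99^{\frac{5}{2}} = 20813 + 29403 \sqrt{11}$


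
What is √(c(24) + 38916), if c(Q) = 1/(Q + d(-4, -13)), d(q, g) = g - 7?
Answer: √155665/2 ≈ 197.27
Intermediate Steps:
d(q, g) = -7 + g
c(Q) = 1/(-20 + Q) (c(Q) = 1/(Q + (-7 - 13)) = 1/(Q - 20) = 1/(-20 + Q))
√(c(24) + 38916) = √(1/(-20 + 24) + 38916) = √(1/4 + 38916) = √(¼ + 38916) = √(155665/4) = √155665/2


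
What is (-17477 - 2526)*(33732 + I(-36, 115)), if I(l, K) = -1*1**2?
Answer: -674721193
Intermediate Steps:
I(l, K) = -1 (I(l, K) = -1*1 = -1)
(-17477 - 2526)*(33732 + I(-36, 115)) = (-17477 - 2526)*(33732 - 1) = -20003*33731 = -674721193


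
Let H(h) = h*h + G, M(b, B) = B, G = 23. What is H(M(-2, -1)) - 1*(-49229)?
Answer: 49253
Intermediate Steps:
H(h) = 23 + h**2 (H(h) = h*h + 23 = h**2 + 23 = 23 + h**2)
H(M(-2, -1)) - 1*(-49229) = (23 + (-1)**2) - 1*(-49229) = (23 + 1) + 49229 = 24 + 49229 = 49253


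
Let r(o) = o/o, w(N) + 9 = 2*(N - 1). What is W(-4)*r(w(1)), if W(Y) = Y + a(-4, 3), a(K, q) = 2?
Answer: -2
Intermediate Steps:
w(N) = -11 + 2*N (w(N) = -9 + 2*(N - 1) = -9 + 2*(-1 + N) = -9 + (-2 + 2*N) = -11 + 2*N)
W(Y) = 2 + Y (W(Y) = Y + 2 = 2 + Y)
r(o) = 1
W(-4)*r(w(1)) = (2 - 4)*1 = -2*1 = -2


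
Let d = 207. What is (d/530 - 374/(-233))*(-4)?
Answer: -492902/61745 ≈ -7.9829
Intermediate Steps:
(d/530 - 374/(-233))*(-4) = (207/530 - 374/(-233))*(-4) = (207*(1/530) - 374*(-1/233))*(-4) = (207/530 + 374/233)*(-4) = (246451/123490)*(-4) = -492902/61745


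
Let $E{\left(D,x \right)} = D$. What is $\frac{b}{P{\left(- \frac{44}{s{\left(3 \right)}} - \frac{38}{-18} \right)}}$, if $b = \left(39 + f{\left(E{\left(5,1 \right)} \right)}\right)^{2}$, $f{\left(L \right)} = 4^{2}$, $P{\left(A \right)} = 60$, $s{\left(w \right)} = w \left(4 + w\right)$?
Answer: $\frac{605}{12} \approx 50.417$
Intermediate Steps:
$f{\left(L \right)} = 16$
$b = 3025$ ($b = \left(39 + 16\right)^{2} = 55^{2} = 3025$)
$\frac{b}{P{\left(- \frac{44}{s{\left(3 \right)}} - \frac{38}{-18} \right)}} = \frac{3025}{60} = 3025 \cdot \frac{1}{60} = \frac{605}{12}$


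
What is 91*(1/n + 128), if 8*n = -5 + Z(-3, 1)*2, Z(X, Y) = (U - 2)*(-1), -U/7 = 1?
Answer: 11704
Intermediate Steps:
U = -7 (U = -7*1 = -7)
Z(X, Y) = 9 (Z(X, Y) = (-7 - 2)*(-1) = -9*(-1) = 9)
n = 13/8 (n = (-5 + 9*2)/8 = (-5 + 18)/8 = (⅛)*13 = 13/8 ≈ 1.6250)
91*(1/n + 128) = 91*(1/(13/8) + 128) = 91*(8/13 + 128) = 91*(1672/13) = 11704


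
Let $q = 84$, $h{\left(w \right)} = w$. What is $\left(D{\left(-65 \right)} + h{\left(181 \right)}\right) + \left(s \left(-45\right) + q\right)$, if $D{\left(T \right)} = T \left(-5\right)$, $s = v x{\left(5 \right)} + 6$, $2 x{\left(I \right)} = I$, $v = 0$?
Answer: $320$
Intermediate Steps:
$x{\left(I \right)} = \frac{I}{2}$
$s = 6$ ($s = 0 \cdot \frac{1}{2} \cdot 5 + 6 = 0 \cdot \frac{5}{2} + 6 = 0 + 6 = 6$)
$D{\left(T \right)} = - 5 T$
$\left(D{\left(-65 \right)} + h{\left(181 \right)}\right) + \left(s \left(-45\right) + q\right) = \left(\left(-5\right) \left(-65\right) + 181\right) + \left(6 \left(-45\right) + 84\right) = \left(325 + 181\right) + \left(-270 + 84\right) = 506 - 186 = 320$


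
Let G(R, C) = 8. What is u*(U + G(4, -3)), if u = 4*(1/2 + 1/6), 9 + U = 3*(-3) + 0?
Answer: -80/3 ≈ -26.667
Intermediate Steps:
U = -18 (U = -9 + (3*(-3) + 0) = -9 + (-9 + 0) = -9 - 9 = -18)
u = 8/3 (u = 4*(1*(1/2) + 1*(1/6)) = 4*(1/2 + 1/6) = 4*(2/3) = 8/3 ≈ 2.6667)
u*(U + G(4, -3)) = 8*(-18 + 8)/3 = (8/3)*(-10) = -80/3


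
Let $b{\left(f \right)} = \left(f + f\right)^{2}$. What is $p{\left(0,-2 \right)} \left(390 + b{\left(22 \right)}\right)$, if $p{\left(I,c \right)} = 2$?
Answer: $4652$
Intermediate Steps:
$b{\left(f \right)} = 4 f^{2}$ ($b{\left(f \right)} = \left(2 f\right)^{2} = 4 f^{2}$)
$p{\left(0,-2 \right)} \left(390 + b{\left(22 \right)}\right) = 2 \left(390 + 4 \cdot 22^{2}\right) = 2 \left(390 + 4 \cdot 484\right) = 2 \left(390 + 1936\right) = 2 \cdot 2326 = 4652$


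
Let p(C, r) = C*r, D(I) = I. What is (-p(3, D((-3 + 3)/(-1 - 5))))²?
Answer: 0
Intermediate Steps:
(-p(3, D((-3 + 3)/(-1 - 5))))² = (-3*(-3 + 3)/(-1 - 5))² = (-3*0/(-6))² = (-3*0*(-⅙))² = (-3*0)² = (-1*0)² = 0² = 0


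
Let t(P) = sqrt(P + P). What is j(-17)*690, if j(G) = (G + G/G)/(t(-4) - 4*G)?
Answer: -31280/193 + 920*I*sqrt(2)/193 ≈ -162.07 + 6.7413*I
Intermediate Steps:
t(P) = sqrt(2)*sqrt(P) (t(P) = sqrt(2*P) = sqrt(2)*sqrt(P))
j(G) = (1 + G)/(-4*G + 2*I*sqrt(2)) (j(G) = (G + G/G)/(sqrt(2)*sqrt(-4) - 4*G) = (G + 1)/(sqrt(2)*(2*I) - 4*G) = (1 + G)/(2*I*sqrt(2) - 4*G) = (1 + G)/(-4*G + 2*I*sqrt(2)))
j(-17)*690 = ((-1 - 1*(-17))/(2*(2*(-17) - I*sqrt(2))))*690 = ((-1 + 17)/(2*(-34 - I*sqrt(2))))*690 = ((1/2)*16/(-34 - I*sqrt(2)))*690 = (8/(-34 - I*sqrt(2)))*690 = 5520/(-34 - I*sqrt(2))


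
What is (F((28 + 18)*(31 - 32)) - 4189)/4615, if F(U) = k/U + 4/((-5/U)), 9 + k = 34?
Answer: -955131/1061450 ≈ -0.89984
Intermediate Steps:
k = 25 (k = -9 + 34 = 25)
F(U) = 25/U - 4*U/5 (F(U) = 25/U + 4/((-5/U)) = 25/U + 4*(-U/5) = 25/U - 4*U/5)
(F((28 + 18)*(31 - 32)) - 4189)/4615 = ((25/(((28 + 18)*(31 - 32))) - 4*(28 + 18)*(31 - 32)/5) - 4189)/4615 = ((25/((46*(-1))) - 184*(-1)/5) - 4189)*(1/4615) = ((25/(-46) - 4/5*(-46)) - 4189)*(1/4615) = ((25*(-1/46) + 184/5) - 4189)*(1/4615) = ((-25/46 + 184/5) - 4189)*(1/4615) = (8339/230 - 4189)*(1/4615) = -955131/230*1/4615 = -955131/1061450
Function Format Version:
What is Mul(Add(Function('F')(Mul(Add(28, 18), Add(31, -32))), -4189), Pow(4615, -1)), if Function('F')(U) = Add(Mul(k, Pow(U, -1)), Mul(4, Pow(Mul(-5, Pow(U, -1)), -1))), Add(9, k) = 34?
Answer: Rational(-955131, 1061450) ≈ -0.89984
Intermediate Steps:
k = 25 (k = Add(-9, 34) = 25)
Function('F')(U) = Add(Mul(25, Pow(U, -1)), Mul(Rational(-4, 5), U)) (Function('F')(U) = Add(Mul(25, Pow(U, -1)), Mul(4, Pow(Mul(-5, Pow(U, -1)), -1))) = Add(Mul(25, Pow(U, -1)), Mul(4, Mul(Rational(-1, 5), U))) = Add(Mul(25, Pow(U, -1)), Mul(Rational(-4, 5), U)))
Mul(Add(Function('F')(Mul(Add(28, 18), Add(31, -32))), -4189), Pow(4615, -1)) = Mul(Add(Add(Mul(25, Pow(Mul(Add(28, 18), Add(31, -32)), -1)), Mul(Rational(-4, 5), Mul(Add(28, 18), Add(31, -32)))), -4189), Pow(4615, -1)) = Mul(Add(Add(Mul(25, Pow(Mul(46, -1), -1)), Mul(Rational(-4, 5), Mul(46, -1))), -4189), Rational(1, 4615)) = Mul(Add(Add(Mul(25, Pow(-46, -1)), Mul(Rational(-4, 5), -46)), -4189), Rational(1, 4615)) = Mul(Add(Add(Mul(25, Rational(-1, 46)), Rational(184, 5)), -4189), Rational(1, 4615)) = Mul(Add(Add(Rational(-25, 46), Rational(184, 5)), -4189), Rational(1, 4615)) = Mul(Add(Rational(8339, 230), -4189), Rational(1, 4615)) = Mul(Rational(-955131, 230), Rational(1, 4615)) = Rational(-955131, 1061450)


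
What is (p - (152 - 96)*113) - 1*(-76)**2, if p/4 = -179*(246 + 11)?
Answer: -196116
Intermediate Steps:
p = -184012 (p = 4*(-179*(246 + 11)) = 4*(-179*257) = 4*(-46003) = -184012)
(p - (152 - 96)*113) - 1*(-76)**2 = (-184012 - (152 - 96)*113) - 1*(-76)**2 = (-184012 - 56*113) - 1*5776 = (-184012 - 1*6328) - 5776 = (-184012 - 6328) - 5776 = -190340 - 5776 = -196116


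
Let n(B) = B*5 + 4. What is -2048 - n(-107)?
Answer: -1517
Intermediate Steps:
n(B) = 4 + 5*B (n(B) = 5*B + 4 = 4 + 5*B)
-2048 - n(-107) = -2048 - (4 + 5*(-107)) = -2048 - (4 - 535) = -2048 - 1*(-531) = -2048 + 531 = -1517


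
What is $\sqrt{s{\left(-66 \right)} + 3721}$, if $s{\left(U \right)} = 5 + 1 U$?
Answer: $2 \sqrt{915} \approx 60.498$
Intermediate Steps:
$s{\left(U \right)} = 5 + U$
$\sqrt{s{\left(-66 \right)} + 3721} = \sqrt{\left(5 - 66\right) + 3721} = \sqrt{-61 + 3721} = \sqrt{3660} = 2 \sqrt{915}$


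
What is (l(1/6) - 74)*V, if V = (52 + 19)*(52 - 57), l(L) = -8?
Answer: 29110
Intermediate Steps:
V = -355 (V = 71*(-5) = -355)
(l(1/6) - 74)*V = (-8 - 74)*(-355) = -82*(-355) = 29110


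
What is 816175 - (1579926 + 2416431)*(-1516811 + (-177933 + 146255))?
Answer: 6188315670748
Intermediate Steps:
816175 - (1579926 + 2416431)*(-1516811 + (-177933 + 146255)) = 816175 - 3996357*(-1516811 - 31678) = 816175 - 3996357*(-1548489) = 816175 - 1*(-6188314854573) = 816175 + 6188314854573 = 6188315670748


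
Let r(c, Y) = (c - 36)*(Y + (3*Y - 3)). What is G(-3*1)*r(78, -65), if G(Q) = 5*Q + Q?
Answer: 198828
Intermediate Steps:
r(c, Y) = (-36 + c)*(-3 + 4*Y) (r(c, Y) = (-36 + c)*(Y + (-3 + 3*Y)) = (-36 + c)*(-3 + 4*Y))
G(Q) = 6*Q
G(-3*1)*r(78, -65) = (6*(-3*1))*(108 - 144*(-65) - 3*78 + 4*(-65)*78) = (6*(-3))*(108 + 9360 - 234 - 20280) = -18*(-11046) = 198828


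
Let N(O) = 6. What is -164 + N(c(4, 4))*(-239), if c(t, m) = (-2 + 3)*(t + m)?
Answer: -1598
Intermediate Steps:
c(t, m) = m + t (c(t, m) = 1*(m + t) = m + t)
-164 + N(c(4, 4))*(-239) = -164 + 6*(-239) = -164 - 1434 = -1598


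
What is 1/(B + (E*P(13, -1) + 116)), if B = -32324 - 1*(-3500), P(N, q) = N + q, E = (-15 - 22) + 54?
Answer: -1/28504 ≈ -3.5083e-5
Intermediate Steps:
E = 17 (E = -37 + 54 = 17)
B = -28824 (B = -32324 + 3500 = -28824)
1/(B + (E*P(13, -1) + 116)) = 1/(-28824 + (17*(13 - 1) + 116)) = 1/(-28824 + (17*12 + 116)) = 1/(-28824 + (204 + 116)) = 1/(-28824 + 320) = 1/(-28504) = -1/28504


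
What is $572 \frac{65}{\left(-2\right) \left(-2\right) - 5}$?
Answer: $-37180$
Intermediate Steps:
$572 \frac{65}{\left(-2\right) \left(-2\right) - 5} = 572 \frac{65}{4 - 5} = 572 \frac{65}{-1} = 572 \cdot 65 \left(-1\right) = 572 \left(-65\right) = -37180$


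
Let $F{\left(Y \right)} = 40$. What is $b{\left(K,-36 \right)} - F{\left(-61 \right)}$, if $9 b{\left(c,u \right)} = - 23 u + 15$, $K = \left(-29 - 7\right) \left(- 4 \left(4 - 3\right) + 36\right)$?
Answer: $\frac{161}{3} \approx 53.667$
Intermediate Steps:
$K = -1152$ ($K = - 36 \left(\left(-4\right) 1 + 36\right) = - 36 \left(-4 + 36\right) = \left(-36\right) 32 = -1152$)
$b{\left(c,u \right)} = \frac{5}{3} - \frac{23 u}{9}$ ($b{\left(c,u \right)} = \frac{- 23 u + 15}{9} = \frac{15 - 23 u}{9} = \frac{5}{3} - \frac{23 u}{9}$)
$b{\left(K,-36 \right)} - F{\left(-61 \right)} = \left(\frac{5}{3} - -92\right) - 40 = \left(\frac{5}{3} + 92\right) - 40 = \frac{281}{3} - 40 = \frac{161}{3}$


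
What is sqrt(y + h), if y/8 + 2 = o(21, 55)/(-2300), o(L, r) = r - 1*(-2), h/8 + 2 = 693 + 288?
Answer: sqrt(103363978)/115 ≈ 88.407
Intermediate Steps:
h = 7832 (h = -16 + 8*(693 + 288) = -16 + 8*981 = -16 + 7848 = 7832)
o(L, r) = 2 + r (o(L, r) = r + 2 = 2 + r)
y = -9314/575 (y = -16 + 8*((2 + 55)/(-2300)) = -16 + 8*(57*(-1/2300)) = -16 + 8*(-57/2300) = -16 - 114/575 = -9314/575 ≈ -16.198)
sqrt(y + h) = sqrt(-9314/575 + 7832) = sqrt(4494086/575) = sqrt(103363978)/115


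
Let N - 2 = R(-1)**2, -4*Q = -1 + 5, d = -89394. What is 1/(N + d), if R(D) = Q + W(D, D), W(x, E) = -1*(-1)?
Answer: -1/89392 ≈ -1.1187e-5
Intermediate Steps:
W(x, E) = 1
Q = -1 (Q = -(-1 + 5)/4 = -1/4*4 = -1)
R(D) = 0 (R(D) = -1 + 1 = 0)
N = 2 (N = 2 + 0**2 = 2 + 0 = 2)
1/(N + d) = 1/(2 - 89394) = 1/(-89392) = -1/89392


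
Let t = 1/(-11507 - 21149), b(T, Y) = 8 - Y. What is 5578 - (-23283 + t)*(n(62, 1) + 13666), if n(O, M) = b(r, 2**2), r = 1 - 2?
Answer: 5196944228499/16328 ≈ 3.1828e+8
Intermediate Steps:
r = -1
n(O, M) = 4 (n(O, M) = 8 - 1*2**2 = 8 - 1*4 = 8 - 4 = 4)
t = -1/32656 (t = 1/(-32656) = -1/32656 ≈ -3.0622e-5)
5578 - (-23283 + t)*(n(62, 1) + 13666) = 5578 - (-23283 - 1/32656)*(4 + 13666) = 5578 - (-760329649)*13670/32656 = 5578 - 1*(-5196853150915/16328) = 5578 + 5196853150915/16328 = 5196944228499/16328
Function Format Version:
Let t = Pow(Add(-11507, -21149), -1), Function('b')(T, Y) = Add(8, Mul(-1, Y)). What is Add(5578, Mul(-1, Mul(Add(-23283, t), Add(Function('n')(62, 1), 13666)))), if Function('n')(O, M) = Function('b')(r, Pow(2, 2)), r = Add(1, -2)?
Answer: Rational(5196944228499, 16328) ≈ 3.1828e+8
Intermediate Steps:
r = -1
Function('n')(O, M) = 4 (Function('n')(O, M) = Add(8, Mul(-1, Pow(2, 2))) = Add(8, Mul(-1, 4)) = Add(8, -4) = 4)
t = Rational(-1, 32656) (t = Pow(-32656, -1) = Rational(-1, 32656) ≈ -3.0622e-5)
Add(5578, Mul(-1, Mul(Add(-23283, t), Add(Function('n')(62, 1), 13666)))) = Add(5578, Mul(-1, Mul(Add(-23283, Rational(-1, 32656)), Add(4, 13666)))) = Add(5578, Mul(-1, Mul(Rational(-760329649, 32656), 13670))) = Add(5578, Mul(-1, Rational(-5196853150915, 16328))) = Add(5578, Rational(5196853150915, 16328)) = Rational(5196944228499, 16328)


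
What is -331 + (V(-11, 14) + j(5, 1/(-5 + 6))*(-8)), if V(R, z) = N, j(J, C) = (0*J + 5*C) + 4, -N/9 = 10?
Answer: -493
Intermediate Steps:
N = -90 (N = -9*10 = -90)
j(J, C) = 4 + 5*C (j(J, C) = (0 + 5*C) + 4 = 5*C + 4 = 4 + 5*C)
V(R, z) = -90
-331 + (V(-11, 14) + j(5, 1/(-5 + 6))*(-8)) = -331 + (-90 + (4 + 5/(-5 + 6))*(-8)) = -331 + (-90 + (4 + 5/1)*(-8)) = -331 + (-90 + (4 + 5*1)*(-8)) = -331 + (-90 + (4 + 5)*(-8)) = -331 + (-90 + 9*(-8)) = -331 + (-90 - 72) = -331 - 162 = -493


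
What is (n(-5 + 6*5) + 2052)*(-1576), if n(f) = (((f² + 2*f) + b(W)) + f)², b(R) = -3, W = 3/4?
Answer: -768868936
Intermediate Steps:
W = ¾ (W = 3*(¼) = ¾ ≈ 0.75000)
n(f) = (-3 + f² + 3*f)² (n(f) = (((f² + 2*f) - 3) + f)² = ((-3 + f² + 2*f) + f)² = (-3 + f² + 3*f)²)
(n(-5 + 6*5) + 2052)*(-1576) = ((-3 + (-5 + 6*5)² + 3*(-5 + 6*5))² + 2052)*(-1576) = ((-3 + (-5 + 30)² + 3*(-5 + 30))² + 2052)*(-1576) = ((-3 + 25² + 3*25)² + 2052)*(-1576) = ((-3 + 625 + 75)² + 2052)*(-1576) = (697² + 2052)*(-1576) = (485809 + 2052)*(-1576) = 487861*(-1576) = -768868936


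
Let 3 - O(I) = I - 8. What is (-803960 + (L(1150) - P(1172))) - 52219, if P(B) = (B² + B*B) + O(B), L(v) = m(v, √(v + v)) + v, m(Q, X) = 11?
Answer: -3601025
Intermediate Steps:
O(I) = 11 - I (O(I) = 3 - (I - 8) = 3 - (-8 + I) = 3 + (8 - I) = 11 - I)
L(v) = 11 + v
P(B) = 11 - B + 2*B² (P(B) = (B² + B*B) + (11 - B) = (B² + B²) + (11 - B) = 2*B² + (11 - B) = 11 - B + 2*B²)
(-803960 + (L(1150) - P(1172))) - 52219 = (-803960 + ((11 + 1150) - (11 - 1*1172 + 2*1172²))) - 52219 = (-803960 + (1161 - (11 - 1172 + 2*1373584))) - 52219 = (-803960 + (1161 - (11 - 1172 + 2747168))) - 52219 = (-803960 + (1161 - 1*2746007)) - 52219 = (-803960 + (1161 - 2746007)) - 52219 = (-803960 - 2744846) - 52219 = -3548806 - 52219 = -3601025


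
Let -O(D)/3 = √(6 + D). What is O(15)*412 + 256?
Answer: 256 - 1236*√21 ≈ -5408.1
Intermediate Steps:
O(D) = -3*√(6 + D)
O(15)*412 + 256 = -3*√(6 + 15)*412 + 256 = -3*√21*412 + 256 = -1236*√21 + 256 = 256 - 1236*√21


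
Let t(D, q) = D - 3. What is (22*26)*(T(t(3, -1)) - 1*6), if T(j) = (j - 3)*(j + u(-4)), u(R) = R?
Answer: 3432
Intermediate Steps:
t(D, q) = -3 + D
T(j) = (-4 + j)*(-3 + j) (T(j) = (j - 3)*(j - 4) = (-3 + j)*(-4 + j) = (-4 + j)*(-3 + j))
(22*26)*(T(t(3, -1)) - 1*6) = (22*26)*((12 + (-3 + 3)² - 7*(-3 + 3)) - 1*6) = 572*((12 + 0² - 7*0) - 6) = 572*((12 + 0 + 0) - 6) = 572*(12 - 6) = 572*6 = 3432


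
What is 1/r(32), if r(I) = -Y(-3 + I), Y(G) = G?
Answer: -1/29 ≈ -0.034483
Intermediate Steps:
r(I) = 3 - I (r(I) = -(-3 + I) = 3 - I)
1/r(32) = 1/(3 - 1*32) = 1/(3 - 32) = 1/(-29) = -1/29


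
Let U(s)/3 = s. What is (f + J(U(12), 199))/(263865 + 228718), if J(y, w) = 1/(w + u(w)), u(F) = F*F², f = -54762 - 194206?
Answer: -1962066516463/3881947121234 ≈ -0.50543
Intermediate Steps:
f = -248968
U(s) = 3*s
u(F) = F³
J(y, w) = 1/(w + w³)
(f + J(U(12), 199))/(263865 + 228718) = (-248968 + 1/(199 + 199³))/(263865 + 228718) = (-248968 + 1/(199 + 7880599))/492583 = (-248968 + 1/7880798)*(1/492583) = -1962066516463/7880798*1/492583 = -1962066516463/3881947121234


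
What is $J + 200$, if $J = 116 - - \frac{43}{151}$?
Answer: $\frac{47759}{151} \approx 316.28$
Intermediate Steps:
$J = \frac{17559}{151}$ ($J = 116 - \left(-43\right) \frac{1}{151} = 116 - - \frac{43}{151} = 116 + \frac{43}{151} = \frac{17559}{151} \approx 116.28$)
$J + 200 = \frac{17559}{151} + 200 = \frac{47759}{151}$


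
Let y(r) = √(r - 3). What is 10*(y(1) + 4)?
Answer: 40 + 10*I*√2 ≈ 40.0 + 14.142*I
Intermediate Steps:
y(r) = √(-3 + r)
10*(y(1) + 4) = 10*(√(-3 + 1) + 4) = 10*(√(-2) + 4) = 10*(I*√2 + 4) = 10*(4 + I*√2) = 40 + 10*I*√2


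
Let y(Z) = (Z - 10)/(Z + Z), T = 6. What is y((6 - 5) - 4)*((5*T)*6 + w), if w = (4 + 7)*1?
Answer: 2483/6 ≈ 413.83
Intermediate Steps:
w = 11 (w = 11*1 = 11)
y(Z) = (-10 + Z)/(2*Z) (y(Z) = (-10 + Z)/((2*Z)) = (-10 + Z)*(1/(2*Z)) = (-10 + Z)/(2*Z))
y((6 - 5) - 4)*((5*T)*6 + w) = ((-10 + ((6 - 5) - 4))/(2*((6 - 5) - 4)))*((5*6)*6 + 11) = ((-10 + (1 - 4))/(2*(1 - 4)))*(30*6 + 11) = ((1/2)*(-10 - 3)/(-3))*(180 + 11) = ((1/2)*(-1/3)*(-13))*191 = (13/6)*191 = 2483/6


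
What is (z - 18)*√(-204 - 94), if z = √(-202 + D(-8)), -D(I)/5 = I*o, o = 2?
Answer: I*√298*(-18 + I*√122) ≈ -190.67 - 310.73*I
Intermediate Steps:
D(I) = -10*I (D(I) = -5*I*2 = -10*I)
z = I*√122 (z = √(-202 - 10*(-8)) = √(-202 + 80) = √(-122) = I*√122 ≈ 11.045*I)
(z - 18)*√(-204 - 94) = (I*√122 - 18)*√(-204 - 94) = (-18 + I*√122)*√(-298) = (-18 + I*√122)*(I*√298) = I*√298*(-18 + I*√122)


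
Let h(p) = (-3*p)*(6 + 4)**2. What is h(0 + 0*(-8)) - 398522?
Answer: -398522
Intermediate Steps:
h(p) = -300*p (h(p) = -3*p*10**2 = -3*p*100 = -300*p)
h(0 + 0*(-8)) - 398522 = -300*(0 + 0*(-8)) - 398522 = -300*(0 + 0) - 398522 = -300*0 - 398522 = 0 - 398522 = -398522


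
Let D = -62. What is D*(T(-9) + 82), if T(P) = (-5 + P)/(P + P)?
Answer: -46190/9 ≈ -5132.2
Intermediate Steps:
T(P) = (-5 + P)/(2*P) (T(P) = (-5 + P)/((2*P)) = (-5 + P)*(1/(2*P)) = (-5 + P)/(2*P))
D*(T(-9) + 82) = -62*((½)*(-5 - 9)/(-9) + 82) = -62*((½)*(-⅑)*(-14) + 82) = -62*(7/9 + 82) = -62*745/9 = -46190/9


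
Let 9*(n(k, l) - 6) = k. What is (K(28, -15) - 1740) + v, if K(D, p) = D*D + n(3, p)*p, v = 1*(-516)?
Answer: -1567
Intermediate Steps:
v = -516
n(k, l) = 6 + k/9
K(D, p) = D**2 + 19*p/3 (K(D, p) = D*D + (6 + (1/9)*3)*p = D**2 + (6 + 1/3)*p = D**2 + 19*p/3)
(K(28, -15) - 1740) + v = ((28**2 + (19/3)*(-15)) - 1740) - 516 = ((784 - 95) - 1740) - 516 = (689 - 1740) - 516 = -1051 - 516 = -1567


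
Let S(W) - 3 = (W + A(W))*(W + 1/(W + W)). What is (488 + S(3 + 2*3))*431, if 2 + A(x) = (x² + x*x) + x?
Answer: 8157106/9 ≈ 9.0635e+5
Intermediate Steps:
A(x) = -2 + x + 2*x² (A(x) = -2 + ((x² + x*x) + x) = -2 + ((x² + x²) + x) = -2 + (2*x² + x) = -2 + (x + 2*x²) = -2 + x + 2*x²)
S(W) = 3 + (W + 1/(2*W))*(-2 + 2*W + 2*W²) (S(W) = 3 + (W + (-2 + W + 2*W²))*(W + 1/(W + W)) = 3 + (-2 + 2*W + 2*W²)*(W + 1/(2*W)) = 3 + (W + 1/(2*W))*(-2 + 2*W + 2*W²))
(488 + S(3 + 2*3))*431 = (488 + (4 - (3 + 2*3) - 1/(3 + 2*3) + 2*(3 + 2*3)² + 2*(3 + 2*3)³))*431 = (488 + (4 - (3 + 6) - 1/(3 + 6) + 2*(3 + 6)² + 2*(3 + 6)³))*431 = (488 + (4 - 1*9 - 1/9 + 2*9² + 2*9³))*431 = (488 + (4 - 9 - 1*⅑ + 2*81 + 2*729))*431 = (488 + (4 - 9 - ⅑ + 162 + 1458))*431 = (488 + 14534/9)*431 = (18926/9)*431 = 8157106/9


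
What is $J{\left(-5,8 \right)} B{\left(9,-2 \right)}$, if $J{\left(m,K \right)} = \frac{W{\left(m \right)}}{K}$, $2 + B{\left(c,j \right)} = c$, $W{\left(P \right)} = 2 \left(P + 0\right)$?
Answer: $- \frac{35}{4} \approx -8.75$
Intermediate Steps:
$W{\left(P \right)} = 2 P$
$B{\left(c,j \right)} = -2 + c$
$J{\left(m,K \right)} = \frac{2 m}{K}$
$J{\left(-5,8 \right)} B{\left(9,-2 \right)} = 2 \left(-5\right) \frac{1}{8} \left(-2 + 9\right) = 2 \left(-5\right) \frac{1}{8} \cdot 7 = \left(- \frac{5}{4}\right) 7 = - \frac{35}{4}$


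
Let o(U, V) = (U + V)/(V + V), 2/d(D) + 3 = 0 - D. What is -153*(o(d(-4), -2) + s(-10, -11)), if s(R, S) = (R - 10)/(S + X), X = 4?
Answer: -3060/7 ≈ -437.14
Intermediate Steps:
d(D) = 2/(-3 - D) (d(D) = 2/(-3 + (0 - D)) = 2/(-3 - D))
s(R, S) = (-10 + R)/(4 + S) (s(R, S) = (R - 10)/(S + 4) = (-10 + R)/(4 + S))
o(U, V) = (U + V)/(2*V) (o(U, V) = (U + V)/((2*V)) = (U + V)*(1/(2*V)) = (U + V)/(2*V))
-153*(o(d(-4), -2) + s(-10, -11)) = -153*((½)*(-2/(3 - 4) - 2)/(-2) + (-10 - 10)/(4 - 11)) = -153*((½)*(-½)*(-2/(-1) - 2) - 20/(-7)) = -153*((½)*(-½)*(-2*(-1) - 2) - ⅐*(-20)) = -153*((½)*(-½)*(2 - 2) + 20/7) = -153*((½)*(-½)*0 + 20/7) = -153*(0 + 20/7) = -153*20/7 = -3060/7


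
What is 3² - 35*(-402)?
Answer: 14079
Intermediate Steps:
3² - 35*(-402) = 9 + 14070 = 14079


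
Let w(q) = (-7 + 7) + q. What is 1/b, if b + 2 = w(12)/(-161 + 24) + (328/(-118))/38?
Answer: -153577/331840 ≈ -0.46280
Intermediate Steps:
w(q) = q (w(q) = 0 + q = q)
b = -331840/153577 (b = -2 + (12/(-161 + 24) + (328/(-118))/38) = -2 + (12/(-137) + (328*(-1/118))*(1/38)) = -2 + (12*(-1/137) - 164/59*1/38) = -2 + (-12/137 - 82/1121) = -2 - 24686/153577 = -331840/153577 ≈ -2.1607)
1/b = 1/(-331840/153577) = -153577/331840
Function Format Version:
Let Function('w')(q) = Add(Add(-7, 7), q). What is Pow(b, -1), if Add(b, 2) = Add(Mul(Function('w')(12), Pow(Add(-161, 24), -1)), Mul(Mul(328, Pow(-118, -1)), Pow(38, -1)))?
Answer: Rational(-153577, 331840) ≈ -0.46280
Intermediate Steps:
Function('w')(q) = q (Function('w')(q) = Add(0, q) = q)
b = Rational(-331840, 153577) (b = Add(-2, Add(Mul(12, Pow(Add(-161, 24), -1)), Mul(Mul(328, Pow(-118, -1)), Pow(38, -1)))) = Add(-2, Add(Mul(12, Pow(-137, -1)), Mul(Mul(328, Rational(-1, 118)), Rational(1, 38)))) = Add(-2, Add(Mul(12, Rational(-1, 137)), Mul(Rational(-164, 59), Rational(1, 38)))) = Add(-2, Add(Rational(-12, 137), Rational(-82, 1121))) = Add(-2, Rational(-24686, 153577)) = Rational(-331840, 153577) ≈ -2.1607)
Pow(b, -1) = Pow(Rational(-331840, 153577), -1) = Rational(-153577, 331840)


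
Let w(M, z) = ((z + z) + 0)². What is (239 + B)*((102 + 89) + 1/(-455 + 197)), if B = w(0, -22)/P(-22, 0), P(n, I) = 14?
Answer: 130140557/1806 ≈ 72060.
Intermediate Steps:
w(M, z) = 4*z² (w(M, z) = (2*z + 0)² = (2*z)² = 4*z²)
B = 968/7 (B = (4*(-22)²)/14 = (4*484)*(1/14) = 1936*(1/14) = 968/7 ≈ 138.29)
(239 + B)*((102 + 89) + 1/(-455 + 197)) = (239 + 968/7)*((102 + 89) + 1/(-455 + 197)) = 2641*(191 + 1/(-258))/7 = 2641*(191 - 1/258)/7 = (2641/7)*(49277/258) = 130140557/1806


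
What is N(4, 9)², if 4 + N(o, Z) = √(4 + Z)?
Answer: (4 - √13)² ≈ 0.15559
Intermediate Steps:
N(o, Z) = -4 + √(4 + Z)
N(4, 9)² = (-4 + √(4 + 9))² = (-4 + √13)²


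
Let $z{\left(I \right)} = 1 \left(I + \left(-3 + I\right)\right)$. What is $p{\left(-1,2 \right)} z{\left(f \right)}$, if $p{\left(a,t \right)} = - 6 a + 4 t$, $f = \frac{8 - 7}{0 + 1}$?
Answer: $-14$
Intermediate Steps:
$f = 1$ ($f = 1 \cdot 1^{-1} = 1 \cdot 1 = 1$)
$z{\left(I \right)} = -3 + 2 I$ ($z{\left(I \right)} = 1 \left(-3 + 2 I\right) = -3 + 2 I$)
$p{\left(-1,2 \right)} z{\left(f \right)} = \left(\left(-6\right) \left(-1\right) + 4 \cdot 2\right) \left(-3 + 2 \cdot 1\right) = \left(6 + 8\right) \left(-3 + 2\right) = 14 \left(-1\right) = -14$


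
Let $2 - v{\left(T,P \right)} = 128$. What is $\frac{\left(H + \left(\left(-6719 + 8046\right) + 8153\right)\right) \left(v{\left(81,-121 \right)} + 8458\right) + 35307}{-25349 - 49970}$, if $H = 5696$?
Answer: $- \frac{126481739}{75319} \approx -1679.3$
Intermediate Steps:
$v{\left(T,P \right)} = -126$ ($v{\left(T,P \right)} = 2 - 128 = -126$)
$\frac{\left(H + \left(\left(-6719 + 8046\right) + 8153\right)\right) \left(v{\left(81,-121 \right)} + 8458\right) + 35307}{-25349 - 49970} = \frac{\left(5696 + \left(\left(-6719 + 8046\right) + 8153\right)\right) \left(-126 + 8458\right) + 35307}{-25349 - 49970} = \frac{\left(5696 + \left(1327 + 8153\right)\right) 8332 + 35307}{-75319} = \left(\left(5696 + 9480\right) 8332 + 35307\right) \left(- \frac{1}{75319}\right) = \left(15176 \cdot 8332 + 35307\right) \left(- \frac{1}{75319}\right) = \left(126446432 + 35307\right) \left(- \frac{1}{75319}\right) = 126481739 \left(- \frac{1}{75319}\right) = - \frac{126481739}{75319}$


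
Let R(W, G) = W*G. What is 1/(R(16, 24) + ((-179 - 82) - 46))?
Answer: 1/77 ≈ 0.012987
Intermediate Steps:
R(W, G) = G*W
1/(R(16, 24) + ((-179 - 82) - 46)) = 1/(24*16 + ((-179 - 82) - 46)) = 1/(384 + (-261 - 46)) = 1/(384 - 307) = 1/77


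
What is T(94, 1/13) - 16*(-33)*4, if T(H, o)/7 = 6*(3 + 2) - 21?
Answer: 2175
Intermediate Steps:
T(H, o) = 63 (T(H, o) = 7*(6*(3 + 2) - 21) = 7*(6*5 - 21) = 7*(30 - 21) = 7*9 = 63)
T(94, 1/13) - 16*(-33)*4 = 63 - 16*(-33)*4 = 63 - (-528)*4 = 63 - 1*(-2112) = 63 + 2112 = 2175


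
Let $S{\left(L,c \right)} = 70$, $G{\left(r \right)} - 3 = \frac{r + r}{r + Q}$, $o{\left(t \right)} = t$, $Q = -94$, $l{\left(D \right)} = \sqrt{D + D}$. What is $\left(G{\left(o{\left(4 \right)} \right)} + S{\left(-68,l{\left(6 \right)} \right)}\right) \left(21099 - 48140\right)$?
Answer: $- \frac{88721521}{45} \approx -1.9716 \cdot 10^{6}$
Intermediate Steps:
$l{\left(D \right)} = \sqrt{2} \sqrt{D}$ ($l{\left(D \right)} = \sqrt{2 D} = \sqrt{2} \sqrt{D}$)
$G{\left(r \right)} = 3 + \frac{2 r}{-94 + r}$ ($G{\left(r \right)} = 3 + \frac{r + r}{r - 94} = 3 + \frac{2 r}{-94 + r}$)
$\left(G{\left(o{\left(4 \right)} \right)} + S{\left(-68,l{\left(6 \right)} \right)}\right) \left(21099 - 48140\right) = \left(\frac{-282 + 5 \cdot 4}{-94 + 4} + 70\right) \left(21099 - 48140\right) = \left(\frac{-282 + 20}{-90} + 70\right) \left(-27041\right) = \left(\left(- \frac{1}{90}\right) \left(-262\right) + 70\right) \left(-27041\right) = \left(\frac{131}{45} + 70\right) \left(-27041\right) = \frac{3281}{45} \left(-27041\right) = - \frac{88721521}{45}$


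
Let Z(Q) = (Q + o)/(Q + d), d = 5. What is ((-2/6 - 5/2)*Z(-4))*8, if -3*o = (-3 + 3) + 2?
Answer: 952/9 ≈ 105.78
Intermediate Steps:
o = -2/3 (o = -((-3 + 3) + 2)/3 = -(0 + 2)/3 = -1/3*2 = -2/3 ≈ -0.66667)
Z(Q) = (-2/3 + Q)/(5 + Q) (Z(Q) = (Q - 2/3)/(Q + 5) = (-2/3 + Q)/(5 + Q))
((-2/6 - 5/2)*Z(-4))*8 = ((-2/6 - 5/2)*((-2/3 - 4)/(5 - 4)))*8 = ((-2*1/6 - 5*1/2)*(-14/3/1))*8 = ((-1/3 - 5/2)*(1*(-14/3)))*8 = -17/6*(-14/3)*8 = (119/9)*8 = 952/9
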